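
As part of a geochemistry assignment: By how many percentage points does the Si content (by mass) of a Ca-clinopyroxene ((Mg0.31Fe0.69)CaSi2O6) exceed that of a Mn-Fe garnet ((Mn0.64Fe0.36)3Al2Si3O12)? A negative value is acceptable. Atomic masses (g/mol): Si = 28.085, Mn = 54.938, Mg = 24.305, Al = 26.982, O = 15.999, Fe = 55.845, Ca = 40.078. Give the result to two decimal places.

6.58 percentage points

First mineral: 56.170 g Si in 238.310 g formula = 23.57 wt% Si.
Second mineral: 84.255 g Si in 496.001 g formula = 16.99 wt% Si.
23.57% − 16.99% gives a difference of 6.58 percentage points.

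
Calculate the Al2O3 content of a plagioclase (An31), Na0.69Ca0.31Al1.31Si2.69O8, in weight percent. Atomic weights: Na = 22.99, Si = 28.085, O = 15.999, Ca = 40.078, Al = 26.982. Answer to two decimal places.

25.00 wt%

Molar mass of Na0.69Ca0.31Al1.31Si2.69O8 = 0.69·22.99 + 0.31·40.078 + 1.31·26.982 + 2.69·28.085 + 8·15.999 = 267.174 g/mol.
Each formula unit contains 1.31 Al, equivalent to 1.31/2 = 0.6550 mol Al2O3.
M(Al2O3) = 2×26.982 + 3×15.999 = 101.961 g/mol.
Mass of Al2O3 per formula unit = 0.6550 × 101.961 = 66.784 g.
Al2O3 wt% = 66.784 / 267.174 × 100 = 25.00%.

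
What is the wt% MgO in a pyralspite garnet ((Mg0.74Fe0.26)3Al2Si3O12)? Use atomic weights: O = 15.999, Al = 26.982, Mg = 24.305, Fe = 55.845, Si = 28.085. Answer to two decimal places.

Formula mass = 427.723 g/mol.
2.22 Mg → 2.2200 mol MgO per formula unit; M(MgO) = 40.304, so MgO mass = 89.475 g.
89.475/427.723 × 100 = 20.92 wt%.

20.92 wt%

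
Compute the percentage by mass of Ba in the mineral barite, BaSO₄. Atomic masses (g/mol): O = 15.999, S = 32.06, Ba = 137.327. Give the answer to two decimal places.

Formula mass = 1×137.327 + 1×32.06 + 4×15.999 = 233.383 g/mol, of which 137.327 g is Ba.
So Ba makes up 137.327/233.383 = 0.5884 of the mass, i.e. 58.84%.

58.84 mass %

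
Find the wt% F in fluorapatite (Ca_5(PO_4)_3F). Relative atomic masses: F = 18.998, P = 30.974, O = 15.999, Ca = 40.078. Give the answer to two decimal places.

3.77 mass %

Molar mass of Ca_5(PO_4)_3F: 5×40.078 + 3×30.974 + 12×15.999 + 1×18.998 = 504.298 g/mol.
Mass of F per formula unit: 1 × 18.998 = 18.998 g.
Weight fraction F = 18.998 / 504.298 = 0.0377.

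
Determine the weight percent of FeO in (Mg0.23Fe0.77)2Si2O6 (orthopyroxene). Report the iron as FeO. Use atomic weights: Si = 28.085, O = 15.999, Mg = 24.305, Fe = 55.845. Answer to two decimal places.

44.37 wt%

M((Mg0.23Fe0.77)2Si2O6) = 249.346 g/mol; M(FeO) = 71.844 g/mol.
Moles FeO per formula unit = 1.54 Fe ÷ 1 = 1.5400.
FeO fraction = (1.5400 × 71.844) / 249.346 = 110.640/249.346 = 0.4437.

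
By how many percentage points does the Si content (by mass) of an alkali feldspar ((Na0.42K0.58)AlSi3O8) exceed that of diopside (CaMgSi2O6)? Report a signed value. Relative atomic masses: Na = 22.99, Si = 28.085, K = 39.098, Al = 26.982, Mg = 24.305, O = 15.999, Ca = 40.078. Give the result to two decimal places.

5.09 percentage points

First mineral: 84.255 g Si in 271.562 g formula = 31.03 wt% Si.
Second mineral: 56.170 g Si in 216.547 g formula = 25.94 wt% Si.
31.03% − 25.94% gives a difference of 5.09 percentage points.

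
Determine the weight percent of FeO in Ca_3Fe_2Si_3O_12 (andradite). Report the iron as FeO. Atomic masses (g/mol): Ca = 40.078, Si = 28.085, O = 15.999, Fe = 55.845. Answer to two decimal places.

M(Ca_3Fe_2Si_3O_12) = 508.167 g/mol; M(FeO) = 71.844 g/mol.
Moles FeO per formula unit = 2 Fe ÷ 1 = 2.0000.
FeO fraction = (2.0000 × 71.844) / 508.167 = 143.688/508.167 = 0.2828.

28.28 wt%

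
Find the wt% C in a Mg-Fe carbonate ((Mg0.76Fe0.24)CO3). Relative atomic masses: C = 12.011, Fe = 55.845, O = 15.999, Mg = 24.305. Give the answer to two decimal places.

Molar mass of (Mg0.76Fe0.24)CO3: 0.76·24.305 + 0.24·55.845 + 1·12.011 + 3·15.999 = 91.883 g/mol.
Mass of C per formula unit: 1 × 12.011 = 12.011 g.
Weight fraction C = 12.011 / 91.883 = 0.1307.

13.07 weight percent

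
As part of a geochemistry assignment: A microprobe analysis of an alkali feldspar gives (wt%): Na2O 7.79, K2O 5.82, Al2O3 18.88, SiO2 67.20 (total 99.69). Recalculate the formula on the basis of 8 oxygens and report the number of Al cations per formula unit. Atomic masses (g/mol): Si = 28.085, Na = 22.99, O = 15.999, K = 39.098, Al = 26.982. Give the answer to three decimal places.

7.79 wt% Na2O ÷ 61.979 g/mol = 0.12569 mol, giving 0.25138 Na and 0.12569 O.
5.82 wt% K2O ÷ 94.195 g/mol = 0.06179 mol, giving 0.12358 K and 0.06179 O.
18.88 wt% Al2O3 ÷ 101.961 g/mol = 0.18517 mol, giving 0.37034 Al and 0.55551 O.
67.20 wt% SiO2 ÷ 60.083 g/mol = 1.11845 mol, giving 1.11845 Si and 2.23690 O.
Oxygen sums to 2.97989; scaling by 8/2.97989 = 2.68466 puts the formula on 8 O.
Al: 0.37034 × 2.68466 = 0.994 atoms per formula unit.

0.994 Al apfu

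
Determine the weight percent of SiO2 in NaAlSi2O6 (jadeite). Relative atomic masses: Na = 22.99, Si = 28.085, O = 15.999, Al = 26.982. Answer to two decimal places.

59.45 wt%

M(NaAlSi2O6) = 202.136 g/mol; M(SiO2) = 60.083 g/mol.
Moles SiO2 per formula unit = 2 Si ÷ 1 = 2.0000.
SiO2 fraction = (2.0000 × 60.083) / 202.136 = 120.166/202.136 = 0.5945.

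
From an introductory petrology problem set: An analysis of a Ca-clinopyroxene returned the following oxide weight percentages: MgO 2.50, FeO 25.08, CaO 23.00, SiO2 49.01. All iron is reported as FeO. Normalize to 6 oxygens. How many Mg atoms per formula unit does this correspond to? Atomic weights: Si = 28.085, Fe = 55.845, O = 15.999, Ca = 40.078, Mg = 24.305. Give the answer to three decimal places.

0.152 Mg apfu

MgO: 2.50/40.304 = 0.06203 mol → 0.06203 mol Mg, 0.06203 mol O.
FeO: 25.08/71.844 = 0.34909 mol → 0.34909 mol Fe, 0.34909 mol O.
CaO: 23.00/56.077 = 0.41015 mol → 0.41015 mol Ca, 0.41015 mol O.
SiO2: 49.01/60.083 = 0.81570 mol → 0.81570 mol Si, 1.63140 mol O.
Total oxygen = 2.45267 mol. Normalization factor = 6/2.45267 = 2.44631.
Mg per 6 O = 0.06203 × 2.44631 = 0.152.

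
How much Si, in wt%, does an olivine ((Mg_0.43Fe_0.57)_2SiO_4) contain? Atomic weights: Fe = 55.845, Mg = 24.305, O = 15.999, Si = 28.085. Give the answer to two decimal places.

15.90 wt%

Molar mass of (Mg_0.43Fe_0.57)_2SiO_4: 0.86×24.305 + 1.14×55.845 + 1×28.085 + 4×15.999 = 176.647 g/mol.
Mass of Si per formula unit: 1 × 28.085 = 28.085 g.
Weight fraction Si = 28.085 / 176.647 = 0.1590.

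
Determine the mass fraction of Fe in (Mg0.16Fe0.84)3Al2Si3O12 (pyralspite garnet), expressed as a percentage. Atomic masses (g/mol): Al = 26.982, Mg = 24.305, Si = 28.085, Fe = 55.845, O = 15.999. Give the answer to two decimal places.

29.16 weight percent

M((Mg0.16Fe0.84)3Al2Si3O12) = 482.603 g/mol.
Fe contributes 2.52 × 55.845 = 140.729 g per mole.
140.729/482.603 = 0.2916 → 29.16%.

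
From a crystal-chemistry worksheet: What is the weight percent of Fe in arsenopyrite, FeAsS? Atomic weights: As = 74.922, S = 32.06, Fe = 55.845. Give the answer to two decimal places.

34.30 weight percent

Molar mass of FeAsS: 1·55.845 + 1·74.922 + 1·32.06 = 162.827 g/mol.
Mass of Fe per formula unit: 1 × 55.845 = 55.845 g.
Weight fraction Fe = 55.845 / 162.827 = 0.3430.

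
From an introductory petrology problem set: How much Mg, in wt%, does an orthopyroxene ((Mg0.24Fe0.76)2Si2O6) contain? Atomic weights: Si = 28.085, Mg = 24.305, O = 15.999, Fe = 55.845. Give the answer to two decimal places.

Formula mass = 0.48·24.305 + 1.52·55.845 + 2·28.085 + 6·15.999 = 248.715 g/mol, of which 11.666 g is Mg.
So Mg makes up 11.666/248.715 = 0.0469 of the mass, i.e. 4.69%.

4.69 wt%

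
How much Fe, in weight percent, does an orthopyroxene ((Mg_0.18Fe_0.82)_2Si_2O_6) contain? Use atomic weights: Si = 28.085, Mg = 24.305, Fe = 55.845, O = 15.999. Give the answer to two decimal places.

Formula mass = 0.36*24.305 + 1.64*55.845 + 2*28.085 + 6*15.999 = 252.500 g/mol, of which 91.586 g is Fe.
So Fe makes up 91.586/252.500 = 0.3627 of the mass, i.e. 36.27%.

36.27 weight percent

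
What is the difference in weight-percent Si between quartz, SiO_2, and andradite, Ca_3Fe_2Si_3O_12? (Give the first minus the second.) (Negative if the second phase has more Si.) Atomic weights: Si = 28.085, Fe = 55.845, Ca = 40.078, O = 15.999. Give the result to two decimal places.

Si in SiO_2: molar mass 60.083 g/mol; 1×28.085 = 28.085 g → 46.74 wt%.
Si in Ca_3Fe_2Si_3O_12: molar mass 508.167 g/mol; 3×28.085 = 84.255 g → 16.58 wt%.
Difference = 46.74 − 16.58 = 30.16 percentage points.

30.16 percentage points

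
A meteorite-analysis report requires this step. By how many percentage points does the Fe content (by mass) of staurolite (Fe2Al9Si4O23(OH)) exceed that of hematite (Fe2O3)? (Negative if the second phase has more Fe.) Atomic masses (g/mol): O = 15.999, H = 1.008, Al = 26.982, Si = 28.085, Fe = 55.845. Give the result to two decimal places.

-56.83 percentage points

First mineral: 111.690 g Fe in 851.852 g formula = 13.11 wt% Fe.
Second mineral: 111.690 g Fe in 159.687 g formula = 69.94 wt% Fe.
13.11% − 69.94% gives a difference of -56.83 percentage points.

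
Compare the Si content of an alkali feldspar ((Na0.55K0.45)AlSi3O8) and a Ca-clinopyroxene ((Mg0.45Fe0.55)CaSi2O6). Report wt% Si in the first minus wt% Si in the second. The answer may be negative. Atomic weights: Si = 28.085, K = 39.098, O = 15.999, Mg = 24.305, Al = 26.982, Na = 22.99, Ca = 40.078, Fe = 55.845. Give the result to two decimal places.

Si in (Na0.55K0.45)AlSi3O8: molar mass 269.468 g/mol; 3×28.085 = 84.255 g → 31.27 wt%.
Si in (Mg0.45Fe0.55)CaSi2O6: molar mass 233.894 g/mol; 2×28.085 = 56.170 g → 24.02 wt%.
Difference = 31.27 − 24.02 = 7.25 percentage points.

7.25 percentage points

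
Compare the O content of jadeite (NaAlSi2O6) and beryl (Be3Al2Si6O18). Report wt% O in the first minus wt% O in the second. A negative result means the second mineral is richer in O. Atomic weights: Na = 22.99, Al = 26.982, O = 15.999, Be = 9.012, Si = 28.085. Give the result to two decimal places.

M(NaAlSi2O6) = 202.136 g/mol, so wt% O = 95.994/202.136 × 100 = 47.49%.
M(Be3Al2Si6O18) = 537.492 g/mol, so wt% O = 287.982/537.492 × 100 = 53.58%.
47.49 − 53.58 = -6.09 pp.

-6.09 percentage points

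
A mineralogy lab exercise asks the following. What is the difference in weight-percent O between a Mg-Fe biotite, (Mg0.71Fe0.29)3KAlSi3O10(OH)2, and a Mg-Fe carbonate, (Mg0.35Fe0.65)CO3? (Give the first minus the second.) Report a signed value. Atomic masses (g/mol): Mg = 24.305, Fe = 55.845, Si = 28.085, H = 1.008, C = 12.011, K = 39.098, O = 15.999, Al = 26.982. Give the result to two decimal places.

-2.62 percentage points

M((Mg0.71Fe0.29)3KAlSi3O10(OH)2) = 444.694 g/mol, so wt% O = 191.988/444.694 × 100 = 43.17%.
M((Mg0.35Fe0.65)CO3) = 104.814 g/mol, so wt% O = 47.997/104.814 × 100 = 45.79%.
43.17 − 45.79 = -2.62 pp.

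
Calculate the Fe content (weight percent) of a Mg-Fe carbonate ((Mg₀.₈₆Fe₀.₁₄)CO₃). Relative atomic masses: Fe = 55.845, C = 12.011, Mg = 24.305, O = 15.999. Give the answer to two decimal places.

8.81 weight percent

M((Mg₀.₈₆Fe₀.₁₄)CO₃) = 88.729 g/mol.
Fe contributes 0.14 × 55.845 = 7.818 g per mole.
7.818/88.729 = 0.0881 → 8.81%.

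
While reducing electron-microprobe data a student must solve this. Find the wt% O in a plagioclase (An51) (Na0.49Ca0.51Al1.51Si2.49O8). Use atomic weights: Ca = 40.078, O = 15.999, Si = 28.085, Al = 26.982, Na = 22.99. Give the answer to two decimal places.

M(Na0.49Ca0.51Al1.51Si2.49O8) = 270.371 g/mol.
O contributes 8 × 15.999 = 127.992 g per mole.
127.992/270.371 = 0.4734 → 47.34%.

47.34 wt%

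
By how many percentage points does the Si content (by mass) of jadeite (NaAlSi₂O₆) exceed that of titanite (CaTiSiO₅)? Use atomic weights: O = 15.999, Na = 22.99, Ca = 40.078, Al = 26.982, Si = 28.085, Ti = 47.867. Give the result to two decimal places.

13.46 percentage points

First mineral: 56.170 g Si in 202.136 g formula = 27.79 wt% Si.
Second mineral: 28.085 g Si in 196.025 g formula = 14.33 wt% Si.
27.79% − 14.33% gives a difference of 13.46 percentage points.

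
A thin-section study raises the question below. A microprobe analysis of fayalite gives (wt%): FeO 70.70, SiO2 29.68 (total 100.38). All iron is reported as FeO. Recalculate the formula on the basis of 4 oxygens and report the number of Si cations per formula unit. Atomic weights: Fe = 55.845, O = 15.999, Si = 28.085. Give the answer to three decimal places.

FeO (M=71.844): mol = 0.98408; Fe = 0.98408, O = 0.98408.
SiO2 (M=60.083): mol = 0.49398; Si = 0.49398, O = 0.98796.
ΣO = 1.97204; factor = 4/ΣO = 2.02836.
Si apfu = 0.49398 × 2.02836 = 1.002.

1.002 Si apfu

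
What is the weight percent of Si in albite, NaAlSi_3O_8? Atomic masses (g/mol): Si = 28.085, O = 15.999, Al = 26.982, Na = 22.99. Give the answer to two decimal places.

32.13 wt%

Molar mass of NaAlSi_3O_8: 1·22.99 + 1·26.982 + 3·28.085 + 8·15.999 = 262.219 g/mol.
Mass of Si per formula unit: 3 × 28.085 = 84.255 g.
Weight fraction Si = 84.255 / 262.219 = 0.3213.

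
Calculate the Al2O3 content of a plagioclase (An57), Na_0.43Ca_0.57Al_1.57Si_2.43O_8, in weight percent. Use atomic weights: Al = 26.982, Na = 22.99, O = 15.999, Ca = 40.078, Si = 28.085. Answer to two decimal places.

29.50 wt%

M(Na_0.43Ca_0.57Al_1.57Si_2.43O_8) = 271.330 g/mol; M(Al2O3) = 101.961 g/mol.
Moles Al2O3 per formula unit = 1.57 Al ÷ 2 = 0.7850.
Al2O3 fraction = (0.7850 × 101.961) / 271.330 = 80.039/271.330 = 0.2950.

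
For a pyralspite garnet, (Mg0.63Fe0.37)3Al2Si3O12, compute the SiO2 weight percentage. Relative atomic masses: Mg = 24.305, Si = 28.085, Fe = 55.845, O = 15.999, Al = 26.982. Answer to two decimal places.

41.14 wt%

Molar mass of (Mg0.63Fe0.37)3Al2Si3O12 = 1.89×24.305 + 1.11×55.845 + 2×26.982 + 3×28.085 + 12×15.999 = 438.131 g/mol.
Each formula unit contains 3 Si, equivalent to 3/1 = 3.0000 mol SiO2.
M(SiO2) = 1×28.085 + 2×15.999 = 60.083 g/mol.
Mass of SiO2 per formula unit = 3.0000 × 60.083 = 180.249 g.
SiO2 wt% = 180.249 / 438.131 × 100 = 41.14%.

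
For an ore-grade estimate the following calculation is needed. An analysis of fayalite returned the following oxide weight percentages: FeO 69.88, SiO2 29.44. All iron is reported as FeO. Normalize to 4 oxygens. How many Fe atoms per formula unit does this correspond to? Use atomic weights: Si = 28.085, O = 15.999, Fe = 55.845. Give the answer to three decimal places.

69.88 wt% FeO ÷ 71.844 g/mol = 0.97266 mol, giving 0.97266 Fe and 0.97266 O.
29.44 wt% SiO2 ÷ 60.083 g/mol = 0.48999 mol, giving 0.48999 Si and 0.97998 O.
Oxygen sums to 1.95264; scaling by 4/1.95264 = 2.04851 puts the formula on 4 O.
Fe: 0.97266 × 2.04851 = 1.993 atoms per formula unit.

1.993 Fe apfu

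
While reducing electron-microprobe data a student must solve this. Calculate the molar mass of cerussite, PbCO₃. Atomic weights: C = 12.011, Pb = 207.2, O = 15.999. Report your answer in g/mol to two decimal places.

267.21 g/mol

Pb: 1 × 207.2 = 207.2000
C: 1 × 12.011 = 12.0110
O: 3 × 15.999 = 47.9970
Summing the contributions gives the formula mass.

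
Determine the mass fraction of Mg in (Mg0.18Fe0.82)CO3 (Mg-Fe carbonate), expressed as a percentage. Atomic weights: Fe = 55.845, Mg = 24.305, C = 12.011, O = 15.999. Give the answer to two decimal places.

Molar mass of (Mg0.18Fe0.82)CO3: 0.18*24.305 + 0.82*55.845 + 1*12.011 + 3*15.999 = 110.176 g/mol.
Mass of Mg per formula unit: 0.18 × 24.305 = 4.375 g.
Weight fraction Mg = 4.375 / 110.176 = 0.0397.

3.97 wt%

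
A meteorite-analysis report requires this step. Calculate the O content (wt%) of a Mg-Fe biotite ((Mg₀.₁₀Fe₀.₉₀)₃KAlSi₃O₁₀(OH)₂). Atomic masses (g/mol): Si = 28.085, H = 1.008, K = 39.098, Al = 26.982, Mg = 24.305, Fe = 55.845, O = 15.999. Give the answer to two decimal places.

Molar mass of (Mg₀.₁₀Fe₀.₉₀)₃KAlSi₃O₁₀(OH)₂: 0.30*24.305 + 2.70*55.845 + 1*39.098 + 1*26.982 + 3*28.085 + 12*15.999 + 2*1.008 = 502.412 g/mol.
Mass of O per formula unit: 12 × 15.999 = 191.988 g.
Weight fraction O = 191.988 / 502.412 = 0.3821.

38.21 wt%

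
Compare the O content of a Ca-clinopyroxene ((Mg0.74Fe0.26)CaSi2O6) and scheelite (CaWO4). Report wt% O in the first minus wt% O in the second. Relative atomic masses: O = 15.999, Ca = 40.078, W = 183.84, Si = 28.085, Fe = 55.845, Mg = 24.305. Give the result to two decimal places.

First mineral: 95.994 g O in 224.747 g formula = 42.71 wt% O.
Second mineral: 63.996 g O in 287.914 g formula = 22.23 wt% O.
42.71% − 22.23% gives a difference of 20.48 percentage points.

20.48 percentage points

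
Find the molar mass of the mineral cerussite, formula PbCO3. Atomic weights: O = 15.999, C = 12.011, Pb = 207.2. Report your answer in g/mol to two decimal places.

The formula mass is the sum 1(207.2) + 1(12.011) + 3(15.999).

267.21 g/mol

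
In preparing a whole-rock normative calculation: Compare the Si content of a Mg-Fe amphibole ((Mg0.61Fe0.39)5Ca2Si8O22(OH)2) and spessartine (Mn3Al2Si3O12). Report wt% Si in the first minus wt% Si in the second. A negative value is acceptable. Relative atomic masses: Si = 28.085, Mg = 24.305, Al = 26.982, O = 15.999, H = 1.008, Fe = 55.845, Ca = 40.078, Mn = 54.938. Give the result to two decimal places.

First mineral: 224.680 g Si in 873.856 g formula = 25.71 wt% Si.
Second mineral: 84.255 g Si in 495.021 g formula = 17.02 wt% Si.
25.71% − 17.02% gives a difference of 8.69 percentage points.

8.69 percentage points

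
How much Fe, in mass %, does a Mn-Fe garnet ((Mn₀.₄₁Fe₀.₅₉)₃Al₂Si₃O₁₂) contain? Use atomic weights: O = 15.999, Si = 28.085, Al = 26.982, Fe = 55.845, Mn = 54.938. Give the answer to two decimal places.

19.90 mass %

M((Mn₀.₄₁Fe₀.₅₉)₃Al₂Si₃O₁₂) = 496.626 g/mol.
Fe contributes 1.77 × 55.845 = 98.846 g per mole.
98.846/496.626 = 0.1990 → 19.90%.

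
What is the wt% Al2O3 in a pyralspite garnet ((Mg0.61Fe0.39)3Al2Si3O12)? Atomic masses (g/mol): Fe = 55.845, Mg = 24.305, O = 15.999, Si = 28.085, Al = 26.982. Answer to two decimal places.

Formula mass = 440.024 g/mol.
2 Al → 1.0000 mol Al2O3 per formula unit; M(Al2O3) = 101.961, so Al2O3 mass = 101.961 g.
101.961/440.024 × 100 = 23.17 wt%.

23.17 wt%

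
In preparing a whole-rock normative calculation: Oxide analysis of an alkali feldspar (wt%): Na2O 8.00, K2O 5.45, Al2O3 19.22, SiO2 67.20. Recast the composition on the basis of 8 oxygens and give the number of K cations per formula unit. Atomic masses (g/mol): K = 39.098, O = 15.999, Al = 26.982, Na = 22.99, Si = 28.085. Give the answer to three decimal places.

0.310 K apfu

Na2O: 8.00/61.979 = 0.12908 mol → 0.25816 mol Na, 0.12908 mol O.
K2O: 5.45/94.195 = 0.05786 mol → 0.11572 mol K, 0.05786 mol O.
Al2O3: 19.22/101.961 = 0.18850 mol → 0.37700 mol Al, 0.56550 mol O.
SiO2: 67.20/60.083 = 1.11845 mol → 1.11845 mol Si, 2.23690 mol O.
Total oxygen = 2.98934 mol. Normalization factor = 8/2.98934 = 2.67618.
K per 8 O = 0.11572 × 2.67618 = 0.310.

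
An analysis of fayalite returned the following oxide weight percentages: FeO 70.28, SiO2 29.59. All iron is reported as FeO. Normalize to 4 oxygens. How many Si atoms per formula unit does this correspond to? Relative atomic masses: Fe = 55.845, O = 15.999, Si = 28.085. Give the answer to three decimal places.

1.003 Si apfu

FeO (M=71.844): mol = 0.97823; Fe = 0.97823, O = 0.97823.
SiO2 (M=60.083): mol = 0.49249; Si = 0.49249, O = 0.98498.
ΣO = 1.96321; factor = 4/ΣO = 2.03748.
Si apfu = 0.49249 × 2.03748 = 1.003.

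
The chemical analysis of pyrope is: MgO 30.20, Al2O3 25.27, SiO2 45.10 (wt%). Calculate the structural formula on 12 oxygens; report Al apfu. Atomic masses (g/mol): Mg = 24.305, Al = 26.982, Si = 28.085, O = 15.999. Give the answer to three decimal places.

1.987 Al apfu

30.20 wt% MgO ÷ 40.304 g/mol = 0.74931 mol, giving 0.74931 Mg and 0.74931 O.
25.27 wt% Al2O3 ÷ 101.961 g/mol = 0.24784 mol, giving 0.49568 Al and 0.74352 O.
45.10 wt% SiO2 ÷ 60.083 g/mol = 0.75063 mol, giving 0.75063 Si and 1.50126 O.
Oxygen sums to 2.99409; scaling by 12/2.99409 = 4.00790 puts the formula on 12 O.
Al: 0.49568 × 4.00790 = 1.987 atoms per formula unit.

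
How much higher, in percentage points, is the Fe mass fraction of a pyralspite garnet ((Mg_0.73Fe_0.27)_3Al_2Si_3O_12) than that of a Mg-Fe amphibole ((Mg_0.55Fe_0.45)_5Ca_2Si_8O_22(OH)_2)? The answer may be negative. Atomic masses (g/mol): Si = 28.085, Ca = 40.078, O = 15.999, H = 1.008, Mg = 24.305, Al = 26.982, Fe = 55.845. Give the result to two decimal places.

-3.67 percentage points

First mineral: 45.234 g Fe in 428.669 g formula = 10.55 wt% Fe.
Second mineral: 125.651 g Fe in 883.318 g formula = 14.22 wt% Fe.
10.55% − 14.22% gives a difference of -3.67 percentage points.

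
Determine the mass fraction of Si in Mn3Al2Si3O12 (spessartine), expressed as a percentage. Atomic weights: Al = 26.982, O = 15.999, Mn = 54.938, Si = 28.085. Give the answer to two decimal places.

Molar mass of Mn3Al2Si3O12: 3*54.938 + 2*26.982 + 3*28.085 + 12*15.999 = 495.021 g/mol.
Mass of Si per formula unit: 3 × 28.085 = 84.255 g.
Weight fraction Si = 84.255 / 495.021 = 0.1702.

17.02 weight percent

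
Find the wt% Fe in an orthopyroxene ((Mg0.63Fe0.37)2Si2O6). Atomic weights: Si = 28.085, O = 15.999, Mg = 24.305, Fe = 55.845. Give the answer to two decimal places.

18.44 mass %

Formula mass = 1.26×24.305 + 0.74×55.845 + 2×28.085 + 6×15.999 = 224.114 g/mol, of which 41.325 g is Fe.
So Fe makes up 41.325/224.114 = 0.1844 of the mass, i.e. 18.44%.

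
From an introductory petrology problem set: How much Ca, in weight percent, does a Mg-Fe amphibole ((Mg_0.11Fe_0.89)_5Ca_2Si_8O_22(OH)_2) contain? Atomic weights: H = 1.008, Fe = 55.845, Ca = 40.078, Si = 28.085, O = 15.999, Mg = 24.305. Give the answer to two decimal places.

Molar mass of (Mg_0.11Fe_0.89)_5Ca_2Si_8O_22(OH)_2: 0.55×24.305 + 4.45×55.845 + 2×40.078 + 8×28.085 + 24×15.999 + 2×1.008 = 952.706 g/mol.
Mass of Ca per formula unit: 2 × 40.078 = 80.156 g.
Weight fraction Ca = 80.156 / 952.706 = 0.0841.

8.41 weight percent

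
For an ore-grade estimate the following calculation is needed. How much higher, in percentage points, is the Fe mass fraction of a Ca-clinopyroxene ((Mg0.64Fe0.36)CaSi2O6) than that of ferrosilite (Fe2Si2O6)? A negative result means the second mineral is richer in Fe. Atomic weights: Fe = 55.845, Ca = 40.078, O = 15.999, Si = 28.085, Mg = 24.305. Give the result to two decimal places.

First mineral: 20.104 g Fe in 227.901 g formula = 8.82 wt% Fe.
Second mineral: 111.690 g Fe in 263.854 g formula = 42.33 wt% Fe.
8.82% − 42.33% gives a difference of -33.51 percentage points.

-33.51 percentage points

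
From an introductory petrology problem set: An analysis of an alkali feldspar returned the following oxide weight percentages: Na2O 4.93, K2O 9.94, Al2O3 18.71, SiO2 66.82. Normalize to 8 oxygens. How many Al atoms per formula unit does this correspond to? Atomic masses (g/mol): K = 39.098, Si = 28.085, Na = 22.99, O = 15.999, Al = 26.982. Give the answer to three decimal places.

4.93 wt% Na2O ÷ 61.979 g/mol = 0.07954 mol, giving 0.15908 Na and 0.07954 O.
9.94 wt% K2O ÷ 94.195 g/mol = 0.10553 mol, giving 0.21106 K and 0.10553 O.
18.71 wt% Al2O3 ÷ 101.961 g/mol = 0.18350 mol, giving 0.36700 Al and 0.55050 O.
66.82 wt% SiO2 ÷ 60.083 g/mol = 1.11213 mol, giving 1.11213 Si and 2.22426 O.
Oxygen sums to 2.95983; scaling by 8/2.95983 = 2.70286 puts the formula on 8 O.
Al: 0.36700 × 2.70286 = 0.992 atoms per formula unit.

0.992 Al apfu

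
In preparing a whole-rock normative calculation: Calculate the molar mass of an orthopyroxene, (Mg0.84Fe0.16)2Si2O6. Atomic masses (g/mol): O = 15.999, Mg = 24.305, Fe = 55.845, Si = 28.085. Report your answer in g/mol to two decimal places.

210.87 g/mol

The formula mass is the sum 1.68*24.305 + 0.32*55.845 + 2*28.085 + 6*15.999.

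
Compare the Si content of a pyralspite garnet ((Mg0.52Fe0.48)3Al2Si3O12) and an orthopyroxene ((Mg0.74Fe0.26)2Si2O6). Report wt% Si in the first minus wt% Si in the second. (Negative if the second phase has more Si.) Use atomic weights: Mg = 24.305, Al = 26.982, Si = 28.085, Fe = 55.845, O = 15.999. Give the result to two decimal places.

-7.08 percentage points

M((Mg0.52Fe0.48)3Al2Si3O12) = 448.540 g/mol, so wt% Si = 84.255/448.540 × 100 = 18.78%.
M((Mg0.74Fe0.26)2Si2O6) = 217.175 g/mol, so wt% Si = 56.170/217.175 × 100 = 25.86%.
18.78 − 25.86 = -7.08 pp.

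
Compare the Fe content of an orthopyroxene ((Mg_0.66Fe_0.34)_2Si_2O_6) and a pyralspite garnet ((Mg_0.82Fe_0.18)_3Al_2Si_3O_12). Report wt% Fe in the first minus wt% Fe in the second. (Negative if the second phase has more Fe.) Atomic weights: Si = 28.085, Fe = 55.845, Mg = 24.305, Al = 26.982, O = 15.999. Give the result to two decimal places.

9.91 percentage points

First mineral: 37.975 g Fe in 222.221 g formula = 17.09 wt% Fe.
Second mineral: 30.156 g Fe in 420.154 g formula = 7.18 wt% Fe.
17.09% − 7.18% gives a difference of 9.91 percentage points.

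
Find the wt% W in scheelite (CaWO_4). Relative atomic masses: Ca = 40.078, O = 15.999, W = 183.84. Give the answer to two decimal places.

Formula mass = 1·40.078 + 1·183.84 + 4·15.999 = 287.914 g/mol, of which 183.840 g is W.
So W makes up 183.840/287.914 = 0.6385 of the mass, i.e. 63.85%.

63.85 wt%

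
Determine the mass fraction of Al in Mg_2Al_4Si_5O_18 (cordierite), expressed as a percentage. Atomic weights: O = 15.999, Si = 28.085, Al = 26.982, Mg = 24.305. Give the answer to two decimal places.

Formula mass = 2×24.305 + 4×26.982 + 5×28.085 + 18×15.999 = 584.945 g/mol, of which 107.928 g is Al.
So Al makes up 107.928/584.945 = 0.1845 of the mass, i.e. 18.45%.

18.45 weight percent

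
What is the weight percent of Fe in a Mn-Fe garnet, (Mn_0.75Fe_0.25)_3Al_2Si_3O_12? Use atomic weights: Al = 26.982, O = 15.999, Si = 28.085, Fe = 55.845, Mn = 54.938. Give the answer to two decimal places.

8.45 wt%

Formula mass = 2.25×54.938 + 0.75×55.845 + 2×26.982 + 3×28.085 + 12×15.999 = 495.701 g/mol, of which 41.884 g is Fe.
So Fe makes up 41.884/495.701 = 0.0845 of the mass, i.e. 8.45%.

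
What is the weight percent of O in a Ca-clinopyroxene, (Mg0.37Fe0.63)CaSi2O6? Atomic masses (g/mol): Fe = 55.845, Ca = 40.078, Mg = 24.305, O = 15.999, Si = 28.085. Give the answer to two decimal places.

40.60 mass %

Molar mass of (Mg0.37Fe0.63)CaSi2O6: 0.37·24.305 + 0.63·55.845 + 1·40.078 + 2·28.085 + 6·15.999 = 236.417 g/mol.
Mass of O per formula unit: 6 × 15.999 = 95.994 g.
Weight fraction O = 95.994 / 236.417 = 0.4060.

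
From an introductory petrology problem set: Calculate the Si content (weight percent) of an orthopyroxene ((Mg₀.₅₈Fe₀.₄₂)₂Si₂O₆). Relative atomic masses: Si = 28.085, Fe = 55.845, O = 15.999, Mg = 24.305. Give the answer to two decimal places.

24.72 weight percent

M((Mg₀.₅₈Fe₀.₄₂)₂Si₂O₆) = 227.268 g/mol.
Si contributes 2 × 28.085 = 56.170 g per mole.
56.170/227.268 = 0.2472 → 24.72%.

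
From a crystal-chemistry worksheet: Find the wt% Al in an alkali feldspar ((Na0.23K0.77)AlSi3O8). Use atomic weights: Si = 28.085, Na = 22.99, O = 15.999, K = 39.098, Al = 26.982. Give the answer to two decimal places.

Formula mass = 0.23*22.99 + 0.77*39.098 + 1*26.982 + 3*28.085 + 8*15.999 = 274.622 g/mol, of which 26.982 g is Al.
So Al makes up 26.982/274.622 = 0.0983 of the mass, i.e. 9.83%.

9.83 wt%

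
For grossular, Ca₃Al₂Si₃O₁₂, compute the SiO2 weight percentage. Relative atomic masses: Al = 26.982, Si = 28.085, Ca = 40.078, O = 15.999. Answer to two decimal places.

40.02 wt%

Formula mass = 450.441 g/mol.
3 Si → 3.0000 mol SiO2 per formula unit; M(SiO2) = 60.083, so SiO2 mass = 180.249 g.
180.249/450.441 × 100 = 40.02 wt%.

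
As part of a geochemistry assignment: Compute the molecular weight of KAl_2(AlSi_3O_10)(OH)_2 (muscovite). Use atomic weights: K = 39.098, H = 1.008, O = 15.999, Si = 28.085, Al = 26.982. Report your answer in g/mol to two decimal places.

398.30 g/mol

K: 1 × 39.098 = 39.0980
Al: 3 × 26.982 = 80.9460
Si: 3 × 28.085 = 84.2550
O: 12 × 15.999 = 191.9880
H: 2 × 1.008 = 2.0160
Summing the contributions gives the formula mass.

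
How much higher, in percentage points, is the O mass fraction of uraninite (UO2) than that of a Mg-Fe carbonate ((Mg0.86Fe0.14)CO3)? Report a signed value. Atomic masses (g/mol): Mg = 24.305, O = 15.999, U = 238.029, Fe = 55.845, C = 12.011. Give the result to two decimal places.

-42.24 percentage points

M(UO2) = 270.027 g/mol, so wt% O = 31.998/270.027 × 100 = 11.85%.
M((Mg0.86Fe0.14)CO3) = 88.729 g/mol, so wt% O = 47.997/88.729 × 100 = 54.09%.
11.85 − 54.09 = -42.24 pp.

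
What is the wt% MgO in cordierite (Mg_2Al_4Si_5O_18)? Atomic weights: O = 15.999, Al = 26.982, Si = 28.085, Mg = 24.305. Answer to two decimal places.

Formula mass = 584.945 g/mol.
2 Mg → 2.0000 mol MgO per formula unit; M(MgO) = 40.304, so MgO mass = 80.608 g.
80.608/584.945 × 100 = 13.78 wt%.

13.78 wt%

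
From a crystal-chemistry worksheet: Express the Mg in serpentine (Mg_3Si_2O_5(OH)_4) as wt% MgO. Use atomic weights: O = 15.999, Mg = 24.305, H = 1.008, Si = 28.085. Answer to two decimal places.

43.63 wt%

M(Mg_3Si_2O_5(OH)_4) = 277.108 g/mol; M(MgO) = 40.304 g/mol.
Moles MgO per formula unit = 3 Mg ÷ 1 = 3.0000.
MgO fraction = (3.0000 × 40.304) / 277.108 = 120.912/277.108 = 0.4363.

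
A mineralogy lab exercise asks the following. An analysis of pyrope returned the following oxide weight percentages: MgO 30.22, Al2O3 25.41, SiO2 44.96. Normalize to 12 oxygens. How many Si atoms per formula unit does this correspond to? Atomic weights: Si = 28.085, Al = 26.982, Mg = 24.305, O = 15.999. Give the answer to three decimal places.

2.999 Si apfu

MgO: 30.22/40.304 = 0.74980 mol → 0.74980 mol Mg, 0.74980 mol O.
Al2O3: 25.41/101.961 = 0.24921 mol → 0.49842 mol Al, 0.74763 mol O.
SiO2: 44.96/60.083 = 0.74830 mol → 0.74830 mol Si, 1.49660 mol O.
Total oxygen = 2.99403 mol. Normalization factor = 12/2.99403 = 4.00798.
Si per 12 O = 0.74830 × 4.00798 = 2.999.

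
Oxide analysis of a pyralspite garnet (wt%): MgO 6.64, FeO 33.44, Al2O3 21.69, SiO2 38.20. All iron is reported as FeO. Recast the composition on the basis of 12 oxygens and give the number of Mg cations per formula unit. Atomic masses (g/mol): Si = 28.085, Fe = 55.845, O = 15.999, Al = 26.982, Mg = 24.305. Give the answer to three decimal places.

0.778 Mg apfu

MgO: 6.64/40.304 = 0.16475 mol → 0.16475 mol Mg, 0.16475 mol O.
FeO: 33.44/71.844 = 0.46545 mol → 0.46545 mol Fe, 0.46545 mol O.
Al2O3: 21.69/101.961 = 0.21273 mol → 0.42546 mol Al, 0.63819 mol O.
SiO2: 38.20/60.083 = 0.63579 mol → 0.63579 mol Si, 1.27158 mol O.
Total oxygen = 2.53997 mol. Normalization factor = 12/2.53997 = 4.72447.
Mg per 12 O = 0.16475 × 4.72447 = 0.778.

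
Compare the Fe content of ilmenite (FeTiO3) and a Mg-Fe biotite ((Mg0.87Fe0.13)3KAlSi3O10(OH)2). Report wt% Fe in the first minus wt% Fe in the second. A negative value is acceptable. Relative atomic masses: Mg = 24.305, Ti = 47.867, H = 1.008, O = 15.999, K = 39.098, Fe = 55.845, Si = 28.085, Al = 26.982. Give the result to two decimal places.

Fe in FeTiO3: molar mass 151.709 g/mol; 1×55.845 = 55.845 g → 36.81 wt%.
Fe in (Mg0.87Fe0.13)3KAlSi3O10(OH)2: molar mass 429.555 g/mol; 0.39×55.845 = 21.780 g → 5.07 wt%.
Difference = 36.81 − 5.07 = 31.74 percentage points.

31.74 percentage points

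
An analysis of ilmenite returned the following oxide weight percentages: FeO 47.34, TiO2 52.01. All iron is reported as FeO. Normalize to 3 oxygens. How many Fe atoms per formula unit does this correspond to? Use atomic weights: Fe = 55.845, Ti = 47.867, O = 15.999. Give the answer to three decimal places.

1.008 Fe apfu

FeO: 47.34/71.844 = 0.65893 mol → 0.65893 mol Fe, 0.65893 mol O.
TiO2: 52.01/79.865 = 0.65122 mol → 0.65122 mol Ti, 1.30244 mol O.
Total oxygen = 1.96137 mol. Normalization factor = 3/1.96137 = 1.52954.
Fe per 3 O = 0.65893 × 1.52954 = 1.008.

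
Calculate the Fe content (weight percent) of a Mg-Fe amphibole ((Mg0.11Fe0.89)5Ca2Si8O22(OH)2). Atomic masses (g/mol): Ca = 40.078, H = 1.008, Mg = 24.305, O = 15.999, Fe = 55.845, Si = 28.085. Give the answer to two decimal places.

Molar mass of (Mg0.11Fe0.89)5Ca2Si8O22(OH)2: 0.55·24.305 + 4.45·55.845 + 2·40.078 + 8·28.085 + 24·15.999 + 2·1.008 = 952.706 g/mol.
Mass of Fe per formula unit: 4.45 × 55.845 = 248.510 g.
Weight fraction Fe = 248.510 / 952.706 = 0.2608.

26.08 weight percent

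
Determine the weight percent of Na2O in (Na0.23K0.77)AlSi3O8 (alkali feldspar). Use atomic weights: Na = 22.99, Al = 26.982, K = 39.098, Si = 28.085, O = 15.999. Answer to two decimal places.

2.60 wt%

Molar mass of (Na0.23K0.77)AlSi3O8 = 0.23·22.99 + 0.77·39.098 + 1·26.982 + 3·28.085 + 8·15.999 = 274.622 g/mol.
Each formula unit contains 0.23 Na, equivalent to 0.23/2 = 0.1150 mol Na2O.
M(Na2O) = 2×22.99 + 1×15.999 = 61.979 g/mol.
Mass of Na2O per formula unit = 0.1150 × 61.979 = 7.128 g.
Na2O wt% = 7.128 / 274.622 × 100 = 2.60%.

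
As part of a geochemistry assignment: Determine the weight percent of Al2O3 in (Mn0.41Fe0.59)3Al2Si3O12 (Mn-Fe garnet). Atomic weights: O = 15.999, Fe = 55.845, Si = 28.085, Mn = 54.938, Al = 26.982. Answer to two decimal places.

20.53 wt%

M((Mn0.41Fe0.59)3Al2Si3O12) = 496.626 g/mol; M(Al2O3) = 101.961 g/mol.
Moles Al2O3 per formula unit = 2 Al ÷ 2 = 1.0000.
Al2O3 fraction = (1.0000 × 101.961) / 496.626 = 101.961/496.626 = 0.2053.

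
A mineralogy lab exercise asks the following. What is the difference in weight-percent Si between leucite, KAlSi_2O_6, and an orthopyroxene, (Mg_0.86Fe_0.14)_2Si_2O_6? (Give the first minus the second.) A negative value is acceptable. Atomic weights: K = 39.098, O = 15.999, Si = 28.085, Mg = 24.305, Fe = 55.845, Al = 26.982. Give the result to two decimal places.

Si in KAlSi_2O_6: molar mass 218.244 g/mol; 2×28.085 = 56.170 g → 25.74 wt%.
Si in (Mg_0.86Fe_0.14)_2Si_2O_6: molar mass 209.605 g/mol; 2×28.085 = 56.170 g → 26.80 wt%.
Difference = 25.74 − 26.80 = -1.06 percentage points.

-1.06 percentage points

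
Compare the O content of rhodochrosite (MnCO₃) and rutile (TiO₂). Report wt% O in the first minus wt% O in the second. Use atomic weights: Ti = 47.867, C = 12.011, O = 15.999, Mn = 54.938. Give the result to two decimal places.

O in MnCO₃: molar mass 114.946 g/mol; 3×15.999 = 47.997 g → 41.76 wt%.
O in TiO₂: molar mass 79.865 g/mol; 2×15.999 = 31.998 g → 40.07 wt%.
Difference = 41.76 − 40.07 = 1.69 percentage points.

1.69 percentage points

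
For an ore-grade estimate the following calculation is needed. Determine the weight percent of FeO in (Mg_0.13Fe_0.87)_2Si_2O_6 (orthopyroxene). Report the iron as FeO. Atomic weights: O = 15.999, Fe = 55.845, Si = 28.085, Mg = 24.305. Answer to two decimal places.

48.90 wt%

Formula mass = 255.654 g/mol.
1.74 Fe → 1.7400 mol FeO per formula unit; M(FeO) = 71.844, so FeO mass = 125.009 g.
125.009/255.654 × 100 = 48.90 wt%.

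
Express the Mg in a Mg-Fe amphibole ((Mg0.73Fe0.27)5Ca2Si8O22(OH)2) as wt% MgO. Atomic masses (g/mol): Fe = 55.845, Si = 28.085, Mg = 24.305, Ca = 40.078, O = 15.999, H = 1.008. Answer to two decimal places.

Formula mass = 854.932 g/mol.
3.65 Mg → 3.6500 mol MgO per formula unit; M(MgO) = 40.304, so MgO mass = 147.110 g.
147.110/854.932 × 100 = 17.21 wt%.

17.21 wt%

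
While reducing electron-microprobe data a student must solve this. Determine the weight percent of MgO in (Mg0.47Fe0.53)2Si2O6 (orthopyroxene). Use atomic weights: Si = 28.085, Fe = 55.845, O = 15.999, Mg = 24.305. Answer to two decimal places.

16.18 wt%

Molar mass of (Mg0.47Fe0.53)2Si2O6 = 0.94×24.305 + 1.06×55.845 + 2×28.085 + 6×15.999 = 234.206 g/mol.
Each formula unit contains 0.94 Mg, equivalent to 0.94/1 = 0.9400 mol MgO.
M(MgO) = 1×24.305 + 1×15.999 = 40.304 g/mol.
Mass of MgO per formula unit = 0.9400 × 40.304 = 37.886 g.
MgO wt% = 37.886 / 234.206 × 100 = 16.18%.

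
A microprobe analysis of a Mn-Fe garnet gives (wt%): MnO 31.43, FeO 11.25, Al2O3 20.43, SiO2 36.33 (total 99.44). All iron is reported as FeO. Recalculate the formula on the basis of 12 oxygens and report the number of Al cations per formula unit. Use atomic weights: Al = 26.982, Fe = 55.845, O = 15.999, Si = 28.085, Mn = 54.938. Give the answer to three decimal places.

MnO: 31.43/70.937 = 0.44307 mol → 0.44307 mol Mn, 0.44307 mol O.
FeO: 11.25/71.844 = 0.15659 mol → 0.15659 mol Fe, 0.15659 mol O.
Al2O3: 20.43/101.961 = 0.20037 mol → 0.40074 mol Al, 0.60111 mol O.
SiO2: 36.33/60.083 = 0.60466 mol → 0.60466 mol Si, 1.20932 mol O.
Total oxygen = 2.41009 mol. Normalization factor = 12/2.41009 = 4.97907.
Al per 12 O = 0.40074 × 4.97907 = 1.995.

1.995 Al apfu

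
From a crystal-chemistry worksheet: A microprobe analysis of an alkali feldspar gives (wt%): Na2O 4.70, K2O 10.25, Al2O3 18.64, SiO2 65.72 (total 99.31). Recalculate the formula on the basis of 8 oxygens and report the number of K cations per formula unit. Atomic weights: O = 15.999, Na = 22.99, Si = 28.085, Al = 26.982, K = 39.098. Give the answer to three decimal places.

4.70 wt% Na2O ÷ 61.979 g/mol = 0.07583 mol, giving 0.15166 Na and 0.07583 O.
10.25 wt% K2O ÷ 94.195 g/mol = 0.10882 mol, giving 0.21764 K and 0.10882 O.
18.64 wt% Al2O3 ÷ 101.961 g/mol = 0.18281 mol, giving 0.36562 Al and 0.54843 O.
65.72 wt% SiO2 ÷ 60.083 g/mol = 1.09382 mol, giving 1.09382 Si and 2.18764 O.
Oxygen sums to 2.92072; scaling by 8/2.92072 = 2.73905 puts the formula on 8 O.
K: 0.21764 × 2.73905 = 0.596 atoms per formula unit.

0.596 K apfu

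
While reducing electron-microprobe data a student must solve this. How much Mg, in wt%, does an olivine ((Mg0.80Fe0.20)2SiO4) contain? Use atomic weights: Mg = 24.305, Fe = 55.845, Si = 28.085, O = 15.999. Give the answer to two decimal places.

25.37 wt%

Formula mass = 1.60*24.305 + 0.40*55.845 + 1*28.085 + 4*15.999 = 153.307 g/mol, of which 38.888 g is Mg.
So Mg makes up 38.888/153.307 = 0.2537 of the mass, i.e. 25.37%.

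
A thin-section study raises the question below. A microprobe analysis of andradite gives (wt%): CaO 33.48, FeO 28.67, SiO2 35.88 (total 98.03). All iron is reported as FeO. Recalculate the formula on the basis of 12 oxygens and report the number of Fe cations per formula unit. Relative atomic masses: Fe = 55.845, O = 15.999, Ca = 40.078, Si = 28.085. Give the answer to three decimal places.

2.186 Fe apfu

CaO: 33.48/56.077 = 0.59704 mol → 0.59704 mol Ca, 0.59704 mol O.
FeO: 28.67/71.844 = 0.39906 mol → 0.39906 mol Fe, 0.39906 mol O.
SiO2: 35.88/60.083 = 0.59717 mol → 0.59717 mol Si, 1.19434 mol O.
Total oxygen = 2.19044 mol. Normalization factor = 12/2.19044 = 5.47835.
Fe per 12 O = 0.39906 × 5.47835 = 2.186.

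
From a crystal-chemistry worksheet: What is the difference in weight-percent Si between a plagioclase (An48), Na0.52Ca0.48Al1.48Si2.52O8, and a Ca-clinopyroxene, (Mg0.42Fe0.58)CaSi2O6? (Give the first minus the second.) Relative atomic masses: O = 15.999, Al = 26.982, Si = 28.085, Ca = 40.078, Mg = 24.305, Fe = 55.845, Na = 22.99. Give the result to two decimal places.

2.30 percentage points

First mineral: 70.774 g Si in 269.892 g formula = 26.22 wt% Si.
Second mineral: 56.170 g Si in 234.840 g formula = 23.92 wt% Si.
26.22% − 23.92% gives a difference of 2.30 percentage points.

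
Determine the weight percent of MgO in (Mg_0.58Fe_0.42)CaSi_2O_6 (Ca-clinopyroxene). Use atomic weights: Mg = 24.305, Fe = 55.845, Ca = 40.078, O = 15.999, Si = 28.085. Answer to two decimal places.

10.17 wt%

M((Mg_0.58Fe_0.42)CaSi_2O_6) = 229.794 g/mol; M(MgO) = 40.304 g/mol.
Moles MgO per formula unit = 0.58 Mg ÷ 1 = 0.5800.
MgO fraction = (0.5800 × 40.304) / 229.794 = 23.376/229.794 = 0.1017.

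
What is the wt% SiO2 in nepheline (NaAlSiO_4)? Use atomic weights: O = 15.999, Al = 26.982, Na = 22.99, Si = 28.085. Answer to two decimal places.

42.30 wt%

Formula mass = 142.053 g/mol.
1 Si → 1.0000 mol SiO2 per formula unit; M(SiO2) = 60.083, so SiO2 mass = 60.083 g.
60.083/142.053 × 100 = 42.30 wt%.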